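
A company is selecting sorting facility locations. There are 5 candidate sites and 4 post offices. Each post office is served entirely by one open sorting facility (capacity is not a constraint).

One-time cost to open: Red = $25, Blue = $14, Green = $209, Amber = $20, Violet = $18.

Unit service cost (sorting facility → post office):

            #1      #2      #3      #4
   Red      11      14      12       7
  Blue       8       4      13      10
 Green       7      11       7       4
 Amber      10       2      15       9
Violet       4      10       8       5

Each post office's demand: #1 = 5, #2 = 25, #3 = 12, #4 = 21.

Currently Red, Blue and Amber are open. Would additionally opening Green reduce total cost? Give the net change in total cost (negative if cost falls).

No — net change +81 (cost rises by 81).

Current service cost with {Red, Blue, Amber}: 381.
Adding Green: each post office re-picks its cheapest; new service cost 253, saving 128.
Extra fixed cost: 209. Net change = 209 − 128 = 81.
(Totals: 440 → 521.)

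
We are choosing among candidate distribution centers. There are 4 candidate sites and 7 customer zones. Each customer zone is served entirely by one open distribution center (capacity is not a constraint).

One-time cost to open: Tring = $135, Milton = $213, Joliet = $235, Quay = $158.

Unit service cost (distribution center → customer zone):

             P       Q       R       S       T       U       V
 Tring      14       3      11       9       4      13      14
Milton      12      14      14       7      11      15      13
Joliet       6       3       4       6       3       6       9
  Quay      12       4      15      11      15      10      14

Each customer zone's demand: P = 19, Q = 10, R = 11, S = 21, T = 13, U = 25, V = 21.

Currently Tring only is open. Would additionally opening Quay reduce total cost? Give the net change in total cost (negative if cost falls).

No — net change +45 (cost rises by 45).

Current service cost with {Tring}: 1277.
Adding Quay: each customer zone re-picks its cheapest; new service cost 1164, saving 113.
Extra fixed cost: 158. Net change = 158 − 113 = 45.
(Totals: 1412 → 1457.)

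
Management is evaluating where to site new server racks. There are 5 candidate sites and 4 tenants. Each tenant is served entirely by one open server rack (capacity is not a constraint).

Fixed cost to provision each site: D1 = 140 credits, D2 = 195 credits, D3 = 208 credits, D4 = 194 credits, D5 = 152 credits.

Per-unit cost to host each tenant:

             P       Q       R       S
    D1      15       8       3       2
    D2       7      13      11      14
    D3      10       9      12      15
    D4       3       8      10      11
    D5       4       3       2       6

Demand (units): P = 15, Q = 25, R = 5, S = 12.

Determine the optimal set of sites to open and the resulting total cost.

For any fixed open set, each tenant goes to its cheapest open site; total = fixed + service.
{D5}: P→D5 4·15=60, Q→D5 3·25=75, R→D5 2·5=10, S→D5 6·12=72. Service 217; fixed 152; total 369.
{D1, D5}: service 169 + fixed 292 = 461
{D4, D5}: P→D4 3·15=45, Q→D5 3·25=75, R→D5 2·5=10, S→D5 6·12=72. Service 202; fixed 346; total 548.
{D1, D2, D3, D4, D5}: service 154 + fixed 889 = 1043
No other subset beats 369.

Open D5 only; minimum total cost 369.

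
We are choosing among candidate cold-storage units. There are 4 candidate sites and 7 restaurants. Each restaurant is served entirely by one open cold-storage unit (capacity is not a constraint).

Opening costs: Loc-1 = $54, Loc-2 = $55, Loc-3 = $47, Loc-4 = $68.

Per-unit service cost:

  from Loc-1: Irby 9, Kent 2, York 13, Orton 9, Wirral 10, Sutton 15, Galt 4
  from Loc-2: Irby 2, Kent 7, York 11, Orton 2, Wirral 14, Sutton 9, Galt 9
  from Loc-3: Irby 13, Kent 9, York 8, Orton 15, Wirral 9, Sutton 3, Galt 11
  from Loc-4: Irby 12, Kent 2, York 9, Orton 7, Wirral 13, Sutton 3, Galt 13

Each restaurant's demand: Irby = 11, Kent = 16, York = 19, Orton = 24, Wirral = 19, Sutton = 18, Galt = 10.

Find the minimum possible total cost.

Minimum total cost: 675

For any fixed open set, each restaurant goes to its cheapest open site; total = fixed + service.
{Loc-1, Loc-2, Loc-3}: Irby→Loc-2 2·11=22, Kent→Loc-1 2·16=32, York→Loc-3 8·19=152, Orton→Loc-2 2·24=48, Wirral→Loc-3 9·19=171, Sutton→Loc-3 3·18=54, Galt→Loc-1 4·10=40. Service 519; fixed 156; total 675.
{Loc-1, Loc-2, Loc-4}: service 557 + fixed 177 = 734
{Loc-2, Loc-3, Loc-4}: service 569 + fixed 170 = 739
{Loc-1, Loc-2, Loc-3, Loc-4}: Irby→Loc-2 2·11=22, Kent→Loc-1 2·16=32, York→Loc-3 8·19=152, Orton→Loc-2 2·24=48, Wirral→Loc-3 9·19=171, Sutton→Loc-3 3·18=54, Galt→Loc-1 4·10=40. Service 519; fixed 224; total 743.
(All 15 nonempty subsets were checked; Loc-1, Loc-2 and Loc-3 is lowest.)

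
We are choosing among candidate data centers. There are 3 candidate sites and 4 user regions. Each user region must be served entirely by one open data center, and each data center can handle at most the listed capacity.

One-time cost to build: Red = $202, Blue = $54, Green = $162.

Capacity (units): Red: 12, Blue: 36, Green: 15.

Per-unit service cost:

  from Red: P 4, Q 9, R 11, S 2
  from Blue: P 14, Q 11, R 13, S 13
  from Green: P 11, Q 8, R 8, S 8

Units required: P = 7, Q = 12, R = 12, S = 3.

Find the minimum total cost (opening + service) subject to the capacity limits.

Minimum total cost: 479

Open {Blue}: P→Blue 14·7=98, Q→Blue 11·12=132, R→Blue 13·12=156, S→Blue 13·3=39.
Loads: Blue carries 34/36. Service 425; fixed 54; total 479.
Next best feasible plan costs 566.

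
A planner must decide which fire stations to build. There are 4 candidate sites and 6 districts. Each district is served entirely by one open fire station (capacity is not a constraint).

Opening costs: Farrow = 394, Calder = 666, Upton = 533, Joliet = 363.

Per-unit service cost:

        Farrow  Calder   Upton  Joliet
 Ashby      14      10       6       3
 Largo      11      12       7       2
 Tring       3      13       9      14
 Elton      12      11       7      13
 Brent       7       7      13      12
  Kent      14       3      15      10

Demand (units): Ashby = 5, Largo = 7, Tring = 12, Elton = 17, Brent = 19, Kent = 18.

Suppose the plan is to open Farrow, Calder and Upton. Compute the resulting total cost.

Each district is assigned to its cheapest site among the open ones.
{Farrow, Calder, Upton}: Ashby→Upton 6·5=30, Largo→Upton 7·7=49, Tring→Farrow 3·12=36, Elton→Upton 7·17=119, Brent→Farrow 7·19=133, Kent→Calder 3·18=54. Service 421; fixed 1593; total 2014.

Total cost: 2014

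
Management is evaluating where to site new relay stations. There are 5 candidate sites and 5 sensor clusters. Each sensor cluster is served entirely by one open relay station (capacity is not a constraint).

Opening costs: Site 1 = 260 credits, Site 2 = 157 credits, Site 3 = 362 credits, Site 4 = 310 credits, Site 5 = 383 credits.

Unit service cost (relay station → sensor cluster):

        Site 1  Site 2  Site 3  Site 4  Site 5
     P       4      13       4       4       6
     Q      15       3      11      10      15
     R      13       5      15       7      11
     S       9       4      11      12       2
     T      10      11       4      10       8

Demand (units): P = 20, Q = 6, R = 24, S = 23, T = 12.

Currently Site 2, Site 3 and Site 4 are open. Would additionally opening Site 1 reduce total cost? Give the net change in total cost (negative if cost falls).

No — net change +260 (cost rises by 260).

Current service cost with {Site 2, Site 3, Site 4}: 358.
Adding Site 1: each sensor cluster re-picks its cheapest; new service cost 358, saving 0.
Extra fixed cost: 260. Net change = 260 − 0 = 260.
(Totals: 1187 → 1447.)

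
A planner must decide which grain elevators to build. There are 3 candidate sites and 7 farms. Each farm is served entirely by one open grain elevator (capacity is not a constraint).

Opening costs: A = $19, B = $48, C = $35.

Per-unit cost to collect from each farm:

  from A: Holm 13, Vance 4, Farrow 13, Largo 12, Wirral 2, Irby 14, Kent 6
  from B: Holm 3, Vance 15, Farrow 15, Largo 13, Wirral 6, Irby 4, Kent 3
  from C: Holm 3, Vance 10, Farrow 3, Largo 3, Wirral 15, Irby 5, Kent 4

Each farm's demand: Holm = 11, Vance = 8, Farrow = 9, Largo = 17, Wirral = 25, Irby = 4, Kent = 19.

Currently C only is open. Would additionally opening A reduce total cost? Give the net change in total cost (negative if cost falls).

Current service cost with {C}: 662.
Adding A: each farm re-picks its cheapest; new service cost 289, saving 373.
Extra fixed cost: 19. Net change = 19 − 373 = -354.
(Totals: 697 → 343.)

Yes — net change −354 (cost falls by 354).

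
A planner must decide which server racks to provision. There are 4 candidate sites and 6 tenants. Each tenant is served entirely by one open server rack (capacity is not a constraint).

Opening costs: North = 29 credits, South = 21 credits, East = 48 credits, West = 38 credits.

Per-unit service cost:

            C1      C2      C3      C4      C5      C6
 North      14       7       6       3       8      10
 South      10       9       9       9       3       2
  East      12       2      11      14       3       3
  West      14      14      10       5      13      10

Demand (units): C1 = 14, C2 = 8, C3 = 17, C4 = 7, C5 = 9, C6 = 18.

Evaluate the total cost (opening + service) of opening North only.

Total cost: 656

Each tenant is assigned to its cheapest site among the open ones.
{North}: C1→North 14·14=196, C2→North 7·8=56, C3→North 6·17=102, C4→North 3·7=21, C5→North 8·9=72, C6→North 10·18=180. Service 627; fixed 29; total 656.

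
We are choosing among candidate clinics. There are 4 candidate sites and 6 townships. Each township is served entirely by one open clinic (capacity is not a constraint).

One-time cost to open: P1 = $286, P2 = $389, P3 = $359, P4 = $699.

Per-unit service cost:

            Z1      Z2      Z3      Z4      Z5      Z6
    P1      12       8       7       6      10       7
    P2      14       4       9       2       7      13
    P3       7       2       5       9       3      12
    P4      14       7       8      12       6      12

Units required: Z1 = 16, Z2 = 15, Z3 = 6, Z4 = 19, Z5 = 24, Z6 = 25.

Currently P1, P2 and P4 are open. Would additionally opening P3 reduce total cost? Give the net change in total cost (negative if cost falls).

No — net change +165 (cost rises by 165).

Current service cost with {P1, P2, P4}: 651.
Adding P3: each township re-picks its cheapest; new service cost 457, saving 194.
Extra fixed cost: 359. Net change = 359 − 194 = 165.
(Totals: 2025 → 2190.)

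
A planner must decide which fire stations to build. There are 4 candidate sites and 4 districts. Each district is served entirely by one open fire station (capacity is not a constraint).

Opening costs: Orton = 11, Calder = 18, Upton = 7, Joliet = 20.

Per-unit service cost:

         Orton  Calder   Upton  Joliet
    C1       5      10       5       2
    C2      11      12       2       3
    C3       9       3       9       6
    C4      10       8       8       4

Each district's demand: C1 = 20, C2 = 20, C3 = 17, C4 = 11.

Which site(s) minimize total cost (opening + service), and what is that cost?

For any fixed open set, each district goes to its cheapest open site; total = fixed + service.
{Calder, Upton, Joliet}: C1→Joliet 2·20=40, C2→Upton 2·20=40, C3→Calder 3·17=51, C4→Joliet 4·11=44. Service 175; fixed 45; total 220.
{Orton, Calder, Upton, Joliet}: service 175 + fixed 56 = 231
{Calder, Joliet}: service 195 + fixed 38 = 233
{Upton}: service 381 + fixed 7 = 388
No other subset beats 220.

Open Calder, Upton and Joliet; minimum total cost 220.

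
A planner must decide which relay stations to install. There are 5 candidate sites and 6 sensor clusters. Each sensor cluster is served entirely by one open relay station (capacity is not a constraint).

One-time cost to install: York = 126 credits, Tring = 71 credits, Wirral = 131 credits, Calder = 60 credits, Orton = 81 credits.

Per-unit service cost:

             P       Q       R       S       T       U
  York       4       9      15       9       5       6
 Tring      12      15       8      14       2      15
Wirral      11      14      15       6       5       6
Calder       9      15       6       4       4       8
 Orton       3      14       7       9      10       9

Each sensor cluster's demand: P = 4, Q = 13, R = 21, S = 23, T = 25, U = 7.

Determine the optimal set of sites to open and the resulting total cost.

Open Calder only; minimum total cost 665.

For any fixed open set, each sensor cluster goes to its cheapest open site; total = fixed + service.
{Calder}: P→Calder 9·4=36, Q→Calder 15·13=195, R→Calder 6·21=126, S→Calder 4·23=92, T→Calder 4·25=100, U→Calder 8·7=56. Service 605; fixed 60; total 665.
{York, Calder}: service 493 + fixed 186 = 679
{Tring, Calder}: service 555 + fixed 131 = 686
{York, Tring, Wirral, Calder, Orton}: P→Orton 3·4=12, Q→York 9·13=117, R→Calder 6·21=126, S→Calder 4·23=92, T→Tring 2·25=50, U→York 6·7=42. Service 439; fixed 469; total 908.
No other subset beats 665.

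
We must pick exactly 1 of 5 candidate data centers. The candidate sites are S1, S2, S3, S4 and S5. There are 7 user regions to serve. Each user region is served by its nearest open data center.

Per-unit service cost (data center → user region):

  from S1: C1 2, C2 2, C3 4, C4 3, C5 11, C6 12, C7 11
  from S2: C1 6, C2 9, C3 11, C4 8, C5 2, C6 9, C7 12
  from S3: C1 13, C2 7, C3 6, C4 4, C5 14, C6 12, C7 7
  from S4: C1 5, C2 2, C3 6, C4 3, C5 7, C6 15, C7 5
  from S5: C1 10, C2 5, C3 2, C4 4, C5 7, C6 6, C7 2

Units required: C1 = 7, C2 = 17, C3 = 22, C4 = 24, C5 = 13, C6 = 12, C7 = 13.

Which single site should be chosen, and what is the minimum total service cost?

Choose S5 only; total service cost 484.

With exactly 1 open, each user region uses its cheapest among the chosen.
{S5}: C1→S5 10·7=70, C2→S5 5·17=85, C3→S5 2·22=44, C4→S5 4·24=96, C5→S5 7·13=91, C6→S5 6·12=72, C7→S5 2·13=26. Service cost 484.
{S4}: service cost 609
{S1}: service cost 638
Among all 5 size-1 choices, {S5} is lowest.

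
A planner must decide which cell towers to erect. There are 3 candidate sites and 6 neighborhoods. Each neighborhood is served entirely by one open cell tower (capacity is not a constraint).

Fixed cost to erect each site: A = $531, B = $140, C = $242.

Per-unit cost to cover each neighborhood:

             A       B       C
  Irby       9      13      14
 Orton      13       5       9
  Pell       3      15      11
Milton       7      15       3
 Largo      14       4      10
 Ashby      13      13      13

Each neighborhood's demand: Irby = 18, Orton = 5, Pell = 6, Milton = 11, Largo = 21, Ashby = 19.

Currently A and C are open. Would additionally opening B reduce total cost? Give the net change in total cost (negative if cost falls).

Current service cost with {A, C}: 715.
Adding B: each neighborhood re-picks its cheapest; new service cost 569, saving 146.
Extra fixed cost: 140. Net change = 140 − 146 = -6.
(Totals: 1488 → 1482.)

Yes — net change −6 (cost falls by 6).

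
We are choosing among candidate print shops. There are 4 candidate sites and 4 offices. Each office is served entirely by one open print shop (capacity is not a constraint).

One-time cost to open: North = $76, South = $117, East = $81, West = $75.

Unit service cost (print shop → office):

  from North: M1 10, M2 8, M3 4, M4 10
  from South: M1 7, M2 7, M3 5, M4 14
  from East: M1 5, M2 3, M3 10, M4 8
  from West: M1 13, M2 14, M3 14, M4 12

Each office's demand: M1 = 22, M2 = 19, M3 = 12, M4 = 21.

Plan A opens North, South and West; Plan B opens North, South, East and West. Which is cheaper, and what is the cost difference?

Plan A: {North, South, West}: M1→South 7·22=154, M2→South 7·19=133, M3→North 4·12=48, M4→North 10·21=210. Service 545; fixed 268; total 813.
Plan B: {North, South, East, West}: M1→East 5·22=110, M2→East 3·19=57, M3→North 4·12=48, M4→East 8·21=168. Service 383; fixed 349; total 732.
Difference: |813 − 732| = 81.

Plan B is cheaper by 81.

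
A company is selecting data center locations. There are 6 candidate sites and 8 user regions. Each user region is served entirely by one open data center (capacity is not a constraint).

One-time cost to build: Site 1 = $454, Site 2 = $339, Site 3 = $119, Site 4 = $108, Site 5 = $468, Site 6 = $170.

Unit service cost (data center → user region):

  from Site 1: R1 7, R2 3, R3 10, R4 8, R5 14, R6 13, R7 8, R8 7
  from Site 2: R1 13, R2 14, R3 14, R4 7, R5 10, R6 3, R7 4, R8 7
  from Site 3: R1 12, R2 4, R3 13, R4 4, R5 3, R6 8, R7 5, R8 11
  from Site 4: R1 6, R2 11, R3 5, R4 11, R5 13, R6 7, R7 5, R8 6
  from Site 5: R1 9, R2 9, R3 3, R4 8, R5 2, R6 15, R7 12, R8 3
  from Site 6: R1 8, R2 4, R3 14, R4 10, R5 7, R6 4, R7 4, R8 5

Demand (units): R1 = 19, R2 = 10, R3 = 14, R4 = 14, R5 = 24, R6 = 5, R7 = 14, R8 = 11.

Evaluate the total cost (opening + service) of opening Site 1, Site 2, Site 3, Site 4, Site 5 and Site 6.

Each user region is assigned to its cheapest site among the open ones.
{Site 1, Site 2, Site 3, Site 4, Site 5, Site 6}: R1→Site 4 6·19=114, R2→Site 1 3·10=30, R3→Site 5 3·14=42, R4→Site 3 4·14=56, R5→Site 5 2·24=48, R6→Site 2 3·5=15, R7→Site 2 4·14=56, R8→Site 5 3·11=33. Service 394; fixed 1658; total 2052.

Total cost: 2052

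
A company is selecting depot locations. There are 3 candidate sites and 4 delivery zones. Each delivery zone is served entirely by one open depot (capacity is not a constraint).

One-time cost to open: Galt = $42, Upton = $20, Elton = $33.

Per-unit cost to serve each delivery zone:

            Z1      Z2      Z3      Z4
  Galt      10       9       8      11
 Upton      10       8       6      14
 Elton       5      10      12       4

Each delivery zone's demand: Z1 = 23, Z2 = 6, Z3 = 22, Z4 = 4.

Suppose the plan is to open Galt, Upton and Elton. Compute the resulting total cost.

Each delivery zone is assigned to its cheapest site among the open ones.
{Galt, Upton, Elton}: Z1→Elton 5·23=115, Z2→Upton 8·6=48, Z3→Upton 6·22=132, Z4→Elton 4·4=16. Service 311; fixed 95; total 406.

Total cost: 406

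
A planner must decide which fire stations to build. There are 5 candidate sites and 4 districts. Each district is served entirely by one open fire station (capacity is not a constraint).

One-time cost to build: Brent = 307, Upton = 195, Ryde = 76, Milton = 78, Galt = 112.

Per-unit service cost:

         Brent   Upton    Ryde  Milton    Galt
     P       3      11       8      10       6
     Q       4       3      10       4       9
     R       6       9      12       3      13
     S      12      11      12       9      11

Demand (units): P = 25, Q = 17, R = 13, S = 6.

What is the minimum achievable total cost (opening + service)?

For any fixed open set, each district goes to its cheapest open site; total = fixed + service.
{Milton}: P→Milton 10·25=250, Q→Milton 4·17=68, R→Milton 3·13=39, S→Milton 9·6=54. Service 411; fixed 78; total 489.
{Milton, Galt}: P→Galt 6·25=150, Q→Milton 4·17=68, R→Milton 3·13=39, S→Milton 9·6=54. Service 311; fixed 190; total 501.
{Ryde, Milton}: service 361 + fixed 154 = 515
{Brent, Upton, Ryde, Milton, Galt}: service 219 + fixed 768 = 987
No other subset beats 489.

Minimum total cost: 489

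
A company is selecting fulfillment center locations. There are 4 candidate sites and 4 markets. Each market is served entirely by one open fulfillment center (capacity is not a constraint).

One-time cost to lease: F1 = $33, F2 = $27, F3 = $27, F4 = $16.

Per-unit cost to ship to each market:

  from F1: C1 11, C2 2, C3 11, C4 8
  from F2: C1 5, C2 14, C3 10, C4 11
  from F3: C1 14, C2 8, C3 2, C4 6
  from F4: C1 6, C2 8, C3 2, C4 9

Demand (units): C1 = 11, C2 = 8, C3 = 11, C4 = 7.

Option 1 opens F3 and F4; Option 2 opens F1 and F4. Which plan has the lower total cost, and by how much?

Option 1: {F3, F4}: C1→F4 6·11=66, C2→F3 8·8=64, C3→F3 2·11=22, C4→F3 6·7=42. Service 194; fixed 43; total 237.
Option 2: {F1, F4}: C1→F4 6·11=66, C2→F1 2·8=16, C3→F4 2·11=22, C4→F1 8·7=56. Service 160; fixed 49; total 209.
Difference: |237 − 209| = 28.

Option 2 is cheaper by 28.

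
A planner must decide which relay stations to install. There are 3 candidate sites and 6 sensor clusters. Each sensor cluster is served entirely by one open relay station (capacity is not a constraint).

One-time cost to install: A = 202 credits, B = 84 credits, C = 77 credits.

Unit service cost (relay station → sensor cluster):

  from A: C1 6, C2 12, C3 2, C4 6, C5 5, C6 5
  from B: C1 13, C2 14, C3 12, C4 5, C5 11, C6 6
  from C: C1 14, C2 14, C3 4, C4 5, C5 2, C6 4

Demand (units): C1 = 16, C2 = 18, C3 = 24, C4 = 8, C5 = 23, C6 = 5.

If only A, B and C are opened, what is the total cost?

Total cost: 829

Each sensor cluster is assigned to its cheapest site among the open ones.
{A, B, C}: C1→A 6·16=96, C2→A 12·18=216, C3→A 2·24=48, C4→B 5·8=40, C5→C 2·23=46, C6→C 4·5=20. Service 466; fixed 363; total 829.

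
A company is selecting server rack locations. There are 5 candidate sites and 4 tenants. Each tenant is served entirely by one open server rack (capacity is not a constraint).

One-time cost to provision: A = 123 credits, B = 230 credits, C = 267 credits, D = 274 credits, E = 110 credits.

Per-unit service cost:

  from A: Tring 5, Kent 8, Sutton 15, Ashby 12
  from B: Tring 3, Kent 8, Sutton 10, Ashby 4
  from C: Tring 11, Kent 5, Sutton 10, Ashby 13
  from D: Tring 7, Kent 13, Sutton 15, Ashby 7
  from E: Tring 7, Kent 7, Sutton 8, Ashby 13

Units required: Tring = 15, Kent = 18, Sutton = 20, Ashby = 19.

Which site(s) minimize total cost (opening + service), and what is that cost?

For any fixed open set, each tenant goes to its cheapest open site; total = fixed + service.
{B}: Tring→B 3·15=45, Kent→B 8·18=144, Sutton→B 10·20=200, Ashby→B 4·19=76. Service 465; fixed 230; total 695.
{B, E}: Tring→B 3·15=45, Kent→E 7·18=126, Sutton→E 8·20=160, Ashby→B 4·19=76. Service 407; fixed 340; total 747.
{E}: service 638 + fixed 110 = 748
{A, B, C, D, E}: service 371 + fixed 1004 = 1375
No other subset beats 695.

Open B only; minimum total cost 695.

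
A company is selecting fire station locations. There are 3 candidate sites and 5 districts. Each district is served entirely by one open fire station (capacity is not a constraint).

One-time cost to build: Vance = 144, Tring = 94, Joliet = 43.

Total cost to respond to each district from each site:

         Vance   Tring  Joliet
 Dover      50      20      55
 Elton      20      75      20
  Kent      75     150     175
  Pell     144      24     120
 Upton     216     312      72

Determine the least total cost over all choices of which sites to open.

For any fixed open set, each district goes to its cheapest open site; total = fixed + service.
{Tring, Joliet}: Dover→Tring 20, Elton→Joliet 20, Kent→Tring 150, Pell→Tring 24, Upton→Joliet 72. Service 286; fixed 137; total 423.
{Joliet}: service 442 + fixed 43 = 485
{Vance, Tring, Joliet}: service 211 + fixed 281 = 492
(All 7 nonempty subsets were checked; Tring and Joliet is lowest.)

Minimum total cost: 423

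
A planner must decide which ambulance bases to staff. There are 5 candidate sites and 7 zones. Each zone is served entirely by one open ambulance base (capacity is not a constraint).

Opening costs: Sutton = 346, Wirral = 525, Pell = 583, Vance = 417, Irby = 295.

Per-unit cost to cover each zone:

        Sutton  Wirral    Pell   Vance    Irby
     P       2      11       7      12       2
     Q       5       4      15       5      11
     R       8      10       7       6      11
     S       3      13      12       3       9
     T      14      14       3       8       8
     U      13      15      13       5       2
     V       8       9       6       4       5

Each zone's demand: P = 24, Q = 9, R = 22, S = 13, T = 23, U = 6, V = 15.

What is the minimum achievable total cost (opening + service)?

For any fixed open set, each zone goes to its cheapest open site; total = fixed + service.
{Irby}: P→Irby 2·24=48, Q→Irby 11·9=99, R→Irby 11·22=242, S→Irby 9·13=117, T→Irby 8·23=184, U→Irby 2·6=12, V→Irby 5·15=75. Service 777; fixed 295; total 1072.
{Sutton}: P→Sutton 2·24=48, Q→Sutton 5·9=45, R→Sutton 8·22=176, S→Sutton 3·13=39, T→Sutton 14·23=322, U→Sutton 13·6=78, V→Sutton 8·15=120. Service 828; fixed 346; total 1174.
{Vance}: service 778 + fixed 417 = 1195
{Sutton, Wirral, Pell, Vance, Irby}: P→Sutton 2·24=48, Q→Wirral 4·9=36, R→Vance 6·22=132, S→Sutton 3·13=39, T→Pell 3·23=69, U→Irby 2·6=12, V→Vance 4·15=60. Service 396; fixed 2166; total 2562.
No other subset beats 1072.

Minimum total cost: 1072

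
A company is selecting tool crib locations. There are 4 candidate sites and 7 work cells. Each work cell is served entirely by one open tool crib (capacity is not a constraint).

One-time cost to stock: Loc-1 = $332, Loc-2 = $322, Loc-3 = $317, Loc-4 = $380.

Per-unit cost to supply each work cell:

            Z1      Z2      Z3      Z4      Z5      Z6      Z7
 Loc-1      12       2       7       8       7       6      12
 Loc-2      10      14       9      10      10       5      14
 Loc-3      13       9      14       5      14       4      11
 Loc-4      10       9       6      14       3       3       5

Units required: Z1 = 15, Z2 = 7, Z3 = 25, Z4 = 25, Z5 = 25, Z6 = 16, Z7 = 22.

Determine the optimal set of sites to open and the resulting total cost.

For any fixed open set, each work cell goes to its cheapest open site; total = fixed + service.
{Loc-4}: Z1→Loc-4 10·15=150, Z2→Loc-4 9·7=63, Z3→Loc-4 6·25=150, Z4→Loc-4 14·25=350, Z5→Loc-4 3·25=75, Z6→Loc-4 3·16=48, Z7→Loc-4 5·22=110. Service 946; fixed 380; total 1326.
{Loc-3, Loc-4}: service 721 + fixed 697 = 1418
{Loc-1}: service 1104 + fixed 332 = 1436
{Loc-1, Loc-2, Loc-3, Loc-4}: Z1→Loc-2 10·15=150, Z2→Loc-1 2·7=14, Z3→Loc-4 6·25=150, Z4→Loc-3 5·25=125, Z5→Loc-4 3·25=75, Z6→Loc-4 3·16=48, Z7→Loc-4 5·22=110. Service 672; fixed 1351; total 2023.
No other subset beats 1326.

Open Loc-4 only; minimum total cost 1326.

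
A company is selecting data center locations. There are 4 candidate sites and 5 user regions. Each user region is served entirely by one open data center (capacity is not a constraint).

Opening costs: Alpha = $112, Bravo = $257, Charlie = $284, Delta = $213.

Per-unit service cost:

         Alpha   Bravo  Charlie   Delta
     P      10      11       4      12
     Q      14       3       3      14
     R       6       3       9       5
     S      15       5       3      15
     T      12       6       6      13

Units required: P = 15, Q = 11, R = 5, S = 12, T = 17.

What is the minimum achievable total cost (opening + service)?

For any fixed open set, each user region goes to its cheapest open site; total = fixed + service.
{Charlie}: P→Charlie 4·15=60, Q→Charlie 3·11=33, R→Charlie 9·5=45, S→Charlie 3·12=36, T→Charlie 6·17=102. Service 276; fixed 284; total 560.
{Bravo}: service 375 + fixed 257 = 632
{Alpha, Charlie}: P→Charlie 4·15=60, Q→Charlie 3·11=33, R→Alpha 6·5=30, S→Charlie 3·12=36, T→Charlie 6·17=102. Service 261; fixed 396; total 657.
{Alpha, Bravo, Charlie, Delta}: service 246 + fixed 866 = 1112
No other subset beats 560.

Minimum total cost: 560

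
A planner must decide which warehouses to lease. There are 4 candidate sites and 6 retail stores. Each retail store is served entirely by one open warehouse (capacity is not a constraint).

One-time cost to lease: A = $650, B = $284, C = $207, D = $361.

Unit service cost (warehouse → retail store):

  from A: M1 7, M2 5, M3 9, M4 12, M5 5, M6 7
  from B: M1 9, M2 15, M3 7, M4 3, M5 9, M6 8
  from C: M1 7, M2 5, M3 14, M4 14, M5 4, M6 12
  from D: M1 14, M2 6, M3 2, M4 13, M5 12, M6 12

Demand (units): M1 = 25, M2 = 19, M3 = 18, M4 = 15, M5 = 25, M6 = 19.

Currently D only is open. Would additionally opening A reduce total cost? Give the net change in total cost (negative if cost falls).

Current service cost with {D}: 1223.
Adding A: each retail store re-picks its cheapest; new service cost 744, saving 479.
Extra fixed cost: 650. Net change = 650 − 479 = 171.
(Totals: 1584 → 1755.)

No — net change +171 (cost rises by 171).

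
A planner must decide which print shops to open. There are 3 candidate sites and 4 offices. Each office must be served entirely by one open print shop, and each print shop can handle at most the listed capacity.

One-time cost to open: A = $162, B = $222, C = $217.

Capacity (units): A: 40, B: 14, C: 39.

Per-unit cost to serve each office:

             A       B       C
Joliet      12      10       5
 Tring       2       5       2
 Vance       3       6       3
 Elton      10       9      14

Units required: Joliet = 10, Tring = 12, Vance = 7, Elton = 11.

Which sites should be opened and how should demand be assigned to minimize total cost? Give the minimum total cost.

Open {A}: Joliet→A 12·10=120, Tring→A 2·12=24, Vance→A 3·7=21, Elton→A 10·11=110.
Loads: A carries 40/40. Service 275; fixed 162; total 437.
Next best feasible plan costs 584.

Minimum total cost: 437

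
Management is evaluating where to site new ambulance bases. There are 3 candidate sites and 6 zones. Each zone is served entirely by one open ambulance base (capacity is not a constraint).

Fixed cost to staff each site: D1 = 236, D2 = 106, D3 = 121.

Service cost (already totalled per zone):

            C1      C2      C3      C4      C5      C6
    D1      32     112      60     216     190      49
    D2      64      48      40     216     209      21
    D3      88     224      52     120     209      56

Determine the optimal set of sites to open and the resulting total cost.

Open D2 only; minimum total cost 704.

For any fixed open set, each zone goes to its cheapest open site; total = fixed + service.
{D2}: C1→D2 64, C2→D2 48, C3→D2 40, C4→D2 216, C5→D2 209, C6→D2 21. Service 598; fixed 106; total 704.
{D2, D3}: C1→D2 64, C2→D2 48, C3→D2 40, C4→D3 120, C5→D2 209, C6→D2 21. Service 502; fixed 227; total 729.
{D3}: service 749 + fixed 121 = 870
{D1, D2, D3}: C1→D1 32, C2→D2 48, C3→D2 40, C4→D3 120, C5→D1 190, C6→D2 21. Service 451; fixed 463; total 914.
No other subset beats 704.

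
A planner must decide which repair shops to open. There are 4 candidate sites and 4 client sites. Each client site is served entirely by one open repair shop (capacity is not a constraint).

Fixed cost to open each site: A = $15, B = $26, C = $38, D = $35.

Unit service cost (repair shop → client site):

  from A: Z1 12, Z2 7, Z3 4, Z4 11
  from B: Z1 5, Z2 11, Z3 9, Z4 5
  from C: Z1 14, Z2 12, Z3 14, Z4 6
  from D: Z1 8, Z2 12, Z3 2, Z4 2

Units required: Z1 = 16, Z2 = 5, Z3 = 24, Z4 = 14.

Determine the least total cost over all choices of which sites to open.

Minimum total cost: 267

For any fixed open set, each client site goes to its cheapest open site; total = fixed + service.
{A, B, D}: Z1→B 5·16=80, Z2→A 7·5=35, Z3→D 2·24=48, Z4→D 2·14=28. Service 191; fixed 76; total 267.
{B, D}: service 211 + fixed 61 = 272
{A, D}: service 239 + fixed 50 = 289
{A, B, C, D}: service 191 + fixed 114 = 305
(All 15 nonempty subsets were checked; A, B and D is lowest.)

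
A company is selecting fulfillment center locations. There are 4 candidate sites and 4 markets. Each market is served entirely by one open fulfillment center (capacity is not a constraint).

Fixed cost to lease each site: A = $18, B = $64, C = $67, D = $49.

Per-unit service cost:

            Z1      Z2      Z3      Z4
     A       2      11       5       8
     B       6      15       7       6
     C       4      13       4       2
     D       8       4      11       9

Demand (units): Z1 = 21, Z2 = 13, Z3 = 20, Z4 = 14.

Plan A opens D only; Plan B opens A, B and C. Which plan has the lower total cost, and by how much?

Plan A: {D}: Z1→D 8·21=168, Z2→D 4·13=52, Z3→D 11·20=220, Z4→D 9·14=126. Service 566; fixed 49; total 615.
Plan B: {A, B, C}: Z1→A 2·21=42, Z2→A 11·13=143, Z3→C 4·20=80, Z4→C 2·14=28. Service 293; fixed 149; total 442.
Difference: |615 − 442| = 173.

Plan B is cheaper by 173.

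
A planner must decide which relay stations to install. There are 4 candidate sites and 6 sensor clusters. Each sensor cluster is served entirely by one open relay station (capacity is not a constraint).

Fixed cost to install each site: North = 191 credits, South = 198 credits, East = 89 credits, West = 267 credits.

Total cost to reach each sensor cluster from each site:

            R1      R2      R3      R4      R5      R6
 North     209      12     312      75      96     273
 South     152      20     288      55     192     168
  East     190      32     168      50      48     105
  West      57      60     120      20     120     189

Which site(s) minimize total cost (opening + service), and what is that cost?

For any fixed open set, each sensor cluster goes to its cheapest open site; total = fixed + service.
{East}: R1→East 190, R2→East 32, R3→East 168, R4→East 50, R5→East 48, R6→East 105. Service 593; fixed 89; total 682.
{East, West}: service 382 + fixed 356 = 738
{South, East}: R1→South 152, R2→South 20, R3→East 168, R4→East 50, R5→East 48, R6→East 105. Service 543; fixed 287; total 830.
{North, South, East, West}: service 362 + fixed 745 = 1107
No other subset beats 682.

Open East only; minimum total cost 682.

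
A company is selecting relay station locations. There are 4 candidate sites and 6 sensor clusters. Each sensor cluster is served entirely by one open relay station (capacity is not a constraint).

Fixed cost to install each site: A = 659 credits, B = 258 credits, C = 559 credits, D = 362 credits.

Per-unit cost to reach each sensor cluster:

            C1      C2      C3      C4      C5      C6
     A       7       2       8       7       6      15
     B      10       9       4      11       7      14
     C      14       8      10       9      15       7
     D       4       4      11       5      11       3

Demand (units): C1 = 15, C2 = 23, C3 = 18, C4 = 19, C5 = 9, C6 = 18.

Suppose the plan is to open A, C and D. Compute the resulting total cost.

Each sensor cluster is assigned to its cheapest site among the open ones.
{A, C, D}: C1→D 4·15=60, C2→A 2·23=46, C3→A 8·18=144, C4→D 5·19=95, C5→A 6·9=54, C6→D 3·18=54. Service 453; fixed 1580; total 2033.

Total cost: 2033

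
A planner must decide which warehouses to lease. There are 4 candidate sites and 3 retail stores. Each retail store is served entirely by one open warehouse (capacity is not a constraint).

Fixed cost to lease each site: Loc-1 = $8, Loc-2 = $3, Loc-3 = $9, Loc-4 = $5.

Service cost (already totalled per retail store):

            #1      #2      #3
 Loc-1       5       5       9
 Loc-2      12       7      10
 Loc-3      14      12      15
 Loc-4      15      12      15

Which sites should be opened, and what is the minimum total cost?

For any fixed open set, each retail store goes to its cheapest open site; total = fixed + service.
{Loc-1}: #1→Loc-1 5, #2→Loc-1 5, #3→Loc-1 9. Service 19; fixed 8; total 27.
{Loc-1, Loc-2}: #1→Loc-1 5, #2→Loc-1 5, #3→Loc-1 9. Service 19; fixed 11; total 30.
{Loc-1, Loc-4}: service 19 + fixed 13 = 32
{Loc-1, Loc-2, Loc-3, Loc-4}: service 19 + fixed 25 = 44
No other subset beats 27.

Open Loc-1 only; minimum total cost 27.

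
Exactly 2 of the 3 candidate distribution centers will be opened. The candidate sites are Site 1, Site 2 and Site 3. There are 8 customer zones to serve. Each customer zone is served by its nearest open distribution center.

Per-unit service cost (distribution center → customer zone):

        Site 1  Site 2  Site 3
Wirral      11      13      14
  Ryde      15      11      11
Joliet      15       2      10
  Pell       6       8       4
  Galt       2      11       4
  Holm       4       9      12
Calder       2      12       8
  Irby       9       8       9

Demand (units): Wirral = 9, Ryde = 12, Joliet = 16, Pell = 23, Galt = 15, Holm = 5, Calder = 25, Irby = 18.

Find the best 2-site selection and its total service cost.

With exactly 2 open, each customer zone uses its cheapest among the chosen.
{Site 1, Site 2}: Wirral→Site 1 11·9=99, Ryde→Site 2 11·12=132, Joliet→Site 2 2·16=32, Pell→Site 1 6·23=138, Galt→Site 1 2·15=30, Holm→Site 1 4·5=20, Calder→Site 1 2·25=50, Irby→Site 2 8·18=144. Service cost 645.
{Site 1, Site 3}: service cost 745
{Site 2, Site 3}: service cost 822
Among all 3 size-2 choices, {Site 1, Site 2} is lowest.

Choose Site 1 and Site 2; total service cost 645.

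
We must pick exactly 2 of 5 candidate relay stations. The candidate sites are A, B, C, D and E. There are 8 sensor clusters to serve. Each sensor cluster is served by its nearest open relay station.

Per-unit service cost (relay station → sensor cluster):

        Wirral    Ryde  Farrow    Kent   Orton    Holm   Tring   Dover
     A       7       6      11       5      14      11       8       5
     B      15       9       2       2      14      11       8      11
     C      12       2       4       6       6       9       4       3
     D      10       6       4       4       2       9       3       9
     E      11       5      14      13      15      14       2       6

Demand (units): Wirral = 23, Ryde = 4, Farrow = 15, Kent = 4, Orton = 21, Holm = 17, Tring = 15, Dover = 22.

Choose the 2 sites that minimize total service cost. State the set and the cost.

With exactly 2 open, each sensor cluster uses its cheapest among the chosen.
{A, D}: Wirral→A 7·23=161, Ryde→A 6·4=24, Farrow→D 4·15=60, Kent→D 4·4=16, Orton→D 2·21=42, Holm→D 9·17=153, Tring→D 3·15=45, Dover→A 5·22=110. Service cost 611.
{C, D}: service cost 620
{A, C}: service cost 654
Among all 10 size-2 choices, {A, D} is lowest.

Choose A and D; total service cost 611.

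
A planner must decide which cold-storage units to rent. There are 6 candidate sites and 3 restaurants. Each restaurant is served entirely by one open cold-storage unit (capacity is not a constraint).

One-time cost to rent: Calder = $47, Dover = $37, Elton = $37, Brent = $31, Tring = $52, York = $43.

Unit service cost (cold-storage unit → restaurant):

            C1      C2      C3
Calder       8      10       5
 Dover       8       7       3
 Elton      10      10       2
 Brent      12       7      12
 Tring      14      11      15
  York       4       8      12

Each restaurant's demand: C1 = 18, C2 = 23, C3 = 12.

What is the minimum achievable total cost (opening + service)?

Minimum total cost: 349

For any fixed open set, each restaurant goes to its cheapest open site; total = fixed + service.
{Dover, York}: C1→York 4·18=72, C2→Dover 7·23=161, C3→Dover 3·12=36. Service 269; fixed 80; total 349.
{Elton, York}: service 280 + fixed 80 = 360
{Elton, Brent, York}: C1→York 4·18=72, C2→Brent 7·23=161, C3→Elton 2·12=24. Service 257; fixed 111; total 368.
{Calder, Dover, Elton, Brent, Tring, York}: service 257 + fixed 247 = 504
No other subset beats 349.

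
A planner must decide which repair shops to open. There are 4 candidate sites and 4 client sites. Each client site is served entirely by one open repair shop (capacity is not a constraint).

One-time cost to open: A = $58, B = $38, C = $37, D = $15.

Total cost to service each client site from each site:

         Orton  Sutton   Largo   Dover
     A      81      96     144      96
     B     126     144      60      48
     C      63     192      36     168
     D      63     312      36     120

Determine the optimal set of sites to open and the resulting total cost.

For any fixed open set, each client site goes to its cheapest open site; total = fixed + service.
{B, D}: Orton→D 63, Sutton→B 144, Largo→D 36, Dover→B 48. Service 291; fixed 53; total 344.
{A, B, D}: Orton→D 63, Sutton→A 96, Largo→D 36, Dover→B 48. Service 243; fixed 111; total 354.
{A, D}: Orton→D 63, Sutton→A 96, Largo→D 36, Dover→A 96. Service 291; fixed 73; total 364.
{A, B, C, D}: service 243 + fixed 148 = 391
No other subset beats 344.

Open B and D; minimum total cost 344.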